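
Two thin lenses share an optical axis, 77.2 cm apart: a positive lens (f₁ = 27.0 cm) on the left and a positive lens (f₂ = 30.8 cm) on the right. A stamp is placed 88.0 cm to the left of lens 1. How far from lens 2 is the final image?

158 cm

Lens 1: 1/d_i1 = 1/f₁ − 1/d_o1 = 1/(27.0) − 1/(88.0) = 0.02567, so d_i1 = 38.95 cm.
The intermediate image is 38.95 cm to the right of lens 1, which is 77.2 − (38.95) = 38.25 cm to the left of lens 2, so d_o2 = +38.25 cm.
Lens 2: 1/d_i2 = 1/f₂ − 1/d_o2 = 1/(30.8) − 1/(38.25) = 0.006324, so d_i2 = 158 cm.
The final image is real, 158 cm to the right of lens 2 (overall magnification ≈ 1.8).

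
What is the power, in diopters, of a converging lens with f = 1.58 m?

P = 1/f = 1/(1.58 m) = +0.633 D.

P = +0.633 D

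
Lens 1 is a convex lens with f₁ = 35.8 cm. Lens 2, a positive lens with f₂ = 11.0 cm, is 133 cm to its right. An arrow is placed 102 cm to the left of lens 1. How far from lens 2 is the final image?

Lens 1: 1/d_i1 = 1/f₁ − 1/d_o1 = 1/(35.8) − 1/(102) = 0.01813, so d_i1 = 55.16 cm.
The intermediate image is 55.16 cm to the right of lens 1, which is 133 − (55.16) = 77.84 cm to the left of lens 2, so d_o2 = +77.84 cm.
Lens 2: 1/d_i2 = 1/f₂ − 1/d_o2 = 1/(11.0) − 1/(77.84) = 0.07806, so d_i2 = 12.8 cm.
The final image is real, 12.8 cm to the right of lens 2 (overall magnification ≈ 0.089).

12.8 cm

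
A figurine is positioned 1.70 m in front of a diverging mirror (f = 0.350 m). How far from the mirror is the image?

For a diverging mirror, f = -0.350 m.
Mirror equation: 1/d_i = 1/f − 1/d_o = 1/(-0.3500) − 1/(1.70) = -2.857 − 0.5882 = -3.445, so d_i = -0.290 m.
The image is virtual, upright and reduced, behind the mirror.

0.290 m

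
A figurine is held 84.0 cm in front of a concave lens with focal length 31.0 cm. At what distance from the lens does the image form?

22.6 cm

For a concave lens, f = -31.0 cm.
Lens equation: 1/s_i = 1/f − 1/s_o = 1/(-31.00) − 1/(84.0) = -0.03226 − 0.01190 = -0.04416, so s_i = -22.6 cm.
The image is virtual, upright and reduced, on the same side as the object.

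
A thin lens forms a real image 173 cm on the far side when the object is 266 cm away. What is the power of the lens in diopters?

d_i = +173 cm.
1/f = 1/d_o + 1/d_i = 1/(266) + 1/(173) = 0.009540 cm⁻¹.
f = 104.8 cm = 1.048 m, so P = 1/f = +0.954 D.

P = +0.954 D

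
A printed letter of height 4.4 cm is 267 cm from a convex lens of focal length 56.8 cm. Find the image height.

1/d_i = 1/f − 1/d_o = 1/(56.80) − 1/(267) = 0.01386, so d_i = 72.15 cm.
m = −d_i/d_o = -0.2702.
|h_i| = |m|·h_o = 0.2702 × 4.4 = 1.19 cm. The image is real, inverted and reduced, on the far side of the lens.

1.19 cm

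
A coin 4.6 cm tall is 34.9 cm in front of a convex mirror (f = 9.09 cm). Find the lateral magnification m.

m = +0.207

For a convex mirror, f = -9.09 cm.
1/d_i = 1/f − 1/d_o = 1/(-9.090) − 1/(34.9) = -0.1387, so d_i = -7.212 cm.
m = −d_i/d_o = −(-7.212)/(34.9) = +0.207.
The image is virtual, upright and reduced, behind the mirror.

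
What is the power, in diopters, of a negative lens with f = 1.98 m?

For a negative lens, f = −1.98 m.
P = 1/f = 1/(-1.98 m) = -0.505 D.

P = -0.505 D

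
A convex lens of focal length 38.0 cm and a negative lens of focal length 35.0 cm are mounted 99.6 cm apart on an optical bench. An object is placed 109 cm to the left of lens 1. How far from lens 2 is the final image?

Lens 1: 1/d_i1 = 1/f₁ − 1/d_o1 = 1/(38.0) − 1/(109) = 0.01714, so d_i1 = 58.34 cm.
The intermediate image is 58.34 cm to the right of lens 1, which is 99.6 − (58.34) = 41.26 cm to the left of lens 2, so d_o2 = +41.26 cm.
Lens 2 is diverging, so f₂ = −35.0 cm.
Lens 2: 1/d_i2 = 1/f₂ − 1/d_o2 = 1/(-35.0) − 1/(41.26) = -0.05281, so d_i2 = -18.9 cm.
The final image is virtual, 18.9 cm to the left of lens 2 (overall magnification ≈ -0.25).

18.9 cm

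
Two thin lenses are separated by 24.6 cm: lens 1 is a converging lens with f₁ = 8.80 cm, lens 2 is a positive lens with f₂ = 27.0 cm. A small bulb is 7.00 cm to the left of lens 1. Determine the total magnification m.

m = -4.15

Lens 1: 1/d_i1 = 1/(8.80) − 1/(7.00) = -0.02922, so d_i1 = -34.22 cm; m₁ = −d_i1/d_o1 = +4.889.
d_o2 = 24.6 − (-34.22) = 58.82 cm.
Lens 2: 1/d_i2 = 1/(27.0) − 1/(58.82) = 0.02004, so d_i2 = 49.91 cm; m₂ = −d_i2/d_o2 = -0.8485.
m = m₁·m₂ = (+4.889)(-0.8485) = -4.15.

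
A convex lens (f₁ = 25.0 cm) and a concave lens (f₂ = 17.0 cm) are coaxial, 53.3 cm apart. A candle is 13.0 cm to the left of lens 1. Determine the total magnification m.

m = +0.364

Lens 1: 1/d_i1 = 1/(25.0) − 1/(13.0) = -0.03692, so d_i1 = -27.08 cm; m₁ = −d_i1/d_o1 = +2.083.
d_o2 = 53.3 − (-27.08) = 80.38 cm.
f₂ = −17.0 cm (diverging).
Lens 2: 1/d_i2 = 1/(-17.0) − 1/(80.38) = -0.07126, so d_i2 = -14.03 cm; m₂ = −d_i2/d_o2 = +0.1746.
m = m₁·m₂ = (+2.083)(+0.1746) = +0.364.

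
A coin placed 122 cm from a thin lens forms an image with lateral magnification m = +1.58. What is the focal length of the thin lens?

f = 332 cm (converging)

m = −d_i/d_o ⇒ d_i = −m·d_o = −(+1.58)·(122) = -192.8 cm.
1/f = 1/d_o + 1/d_i = 1/(122) + 1/(-192.8) = 0.003010, so f = 332 cm.
Since f is positive, the thin lens is converging.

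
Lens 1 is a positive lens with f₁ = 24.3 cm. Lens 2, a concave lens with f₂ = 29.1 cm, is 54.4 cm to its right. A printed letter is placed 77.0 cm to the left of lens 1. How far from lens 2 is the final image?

11.5 cm

Lens 1: 1/d_i1 = 1/f₁ − 1/d_o1 = 1/(24.3) − 1/(77.0) = 0.02817, so d_i1 = 35.50 cm.
The intermediate image is 35.50 cm to the right of lens 1, which is 54.4 − (35.50) = 18.90 cm to the left of lens 2, so d_o2 = +18.90 cm.
Lens 2 is diverging, so f₂ = −29.1 cm.
Lens 2: 1/d_i2 = 1/f₂ − 1/d_o2 = 1/(-29.1) − 1/(18.90) = -0.08727, so d_i2 = -11.5 cm.
The final image is virtual, 11.5 cm to the left of lens 2 (overall magnification ≈ -0.28).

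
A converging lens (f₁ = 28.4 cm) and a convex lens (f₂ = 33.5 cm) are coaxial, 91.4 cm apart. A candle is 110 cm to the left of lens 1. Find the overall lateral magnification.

Lens 1: 1/d_i1 = 1/(28.4) − 1/(110) = 0.02612, so d_i1 = 38.28 cm; m₁ = −d_i1/d_o1 = -0.3480.
d_o2 = 91.4 − (38.28) = 53.12 cm.
Lens 2: 1/d_i2 = 1/(33.5) − 1/(53.12) = 0.01103, so d_i2 = 90.70 cm; m₂ = −d_i2/d_o2 = -1.707.
m = m₁·m₂ = (-0.3480)(-1.707) = +0.594.

m = +0.594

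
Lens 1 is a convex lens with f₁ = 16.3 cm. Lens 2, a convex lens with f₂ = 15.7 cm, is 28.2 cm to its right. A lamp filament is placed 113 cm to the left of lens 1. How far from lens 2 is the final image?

Lens 1: 1/d_i1 = 1/f₁ − 1/d_o1 = 1/(16.3) − 1/(113) = 0.05250, so d_i1 = 19.05 cm.
The intermediate image is 19.05 cm to the right of lens 1, which is 28.2 − (19.05) = 9.150 cm to the left of lens 2, so d_o2 = +9.150 cm.
Lens 2: 1/d_i2 = 1/f₂ − 1/d_o2 = 1/(15.7) − 1/(9.150) = -0.04560, so d_i2 = -21.9 cm.
The final image is virtual, 21.9 cm to the left of lens 2 (overall magnification ≈ -0.40).

21.9 cm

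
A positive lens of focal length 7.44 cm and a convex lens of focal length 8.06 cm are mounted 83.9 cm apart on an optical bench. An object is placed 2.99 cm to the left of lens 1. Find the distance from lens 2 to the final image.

8.86 cm

Lens 1: 1/d_i1 = 1/f₁ − 1/d_o1 = 1/(7.44) − 1/(2.99) = -0.2000, so d_i1 = -4.999 cm.
The intermediate image is 4.999 cm to the left of lens 1 (virtual), which is 83.9 − (-4.999) = 88.90 cm to the left of lens 2, so d_o2 = +88.90 cm.
Lens 2: 1/d_i2 = 1/f₂ − 1/d_o2 = 1/(8.06) − 1/(88.90) = 0.1128, so d_i2 = 8.86 cm.
The final image is real, 8.86 cm to the right of lens 2 (overall magnification ≈ -0.17).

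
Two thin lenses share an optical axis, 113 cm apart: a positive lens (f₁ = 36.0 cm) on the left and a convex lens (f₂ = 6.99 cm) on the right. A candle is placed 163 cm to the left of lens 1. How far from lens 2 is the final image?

7.81 cm

Lens 1: 1/d_i1 = 1/f₁ − 1/d_o1 = 1/(36.0) − 1/(163) = 0.02164, so d_i1 = 46.20 cm.
The intermediate image is 46.20 cm to the right of lens 1, which is 113 − (46.20) = 66.80 cm to the left of lens 2, so d_o2 = +66.80 cm.
Lens 2: 1/d_i2 = 1/f₂ − 1/d_o2 = 1/(6.99) − 1/(66.80) = 0.1281, so d_i2 = 7.81 cm.
The final image is real, 7.81 cm to the right of lens 2 (overall magnification ≈ 0.033).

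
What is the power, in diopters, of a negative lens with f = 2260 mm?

For a negative lens, f = −2260 mm.
f = -226 cm = -2.26 m.
P = 1/f = 1/(-2.26 m) = -0.442 D.

P = -0.442 D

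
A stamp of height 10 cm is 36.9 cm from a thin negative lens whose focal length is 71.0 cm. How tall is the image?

For a negative lens, f = -71.0 cm.
1/d_i = 1/f − 1/d_o = 1/(-71.00) − 1/(36.9) = -0.04118, so d_i = -24.28 cm.
m = −d_i/d_o = +0.6580.
|h_i| = |m|·h_o = 0.6580 × 10 = 6.58 cm. The image is virtual, upright and reduced, on the same side as the object.

6.58 cm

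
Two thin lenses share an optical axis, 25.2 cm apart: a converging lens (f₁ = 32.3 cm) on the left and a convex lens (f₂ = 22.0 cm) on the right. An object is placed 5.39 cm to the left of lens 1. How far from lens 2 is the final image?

Lens 1: 1/d_i1 = 1/f₁ − 1/d_o1 = 1/(32.3) − 1/(5.39) = -0.1546, so d_i1 = -6.470 cm.
The intermediate image is 6.470 cm to the left of lens 1 (virtual), which is 25.2 − (-6.470) = 31.67 cm to the left of lens 2, so d_o2 = +31.67 cm.
Lens 2: 1/d_i2 = 1/f₂ − 1/d_o2 = 1/(22.0) − 1/(31.67) = 0.01388, so d_i2 = 72.1 cm.
The final image is real, 72.1 cm to the right of lens 2 (overall magnification ≈ -2.7).

72.1 cm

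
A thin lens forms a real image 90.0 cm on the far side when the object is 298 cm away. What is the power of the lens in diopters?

d_i = +90.0 cm.
1/f = 1/d_o + 1/d_i = 1/(298) + 1/(90.0) = 0.01447 cm⁻¹.
f = 69.12 cm = 0.6912 m, so P = 1/f = +1.45 D.

P = +1.45 D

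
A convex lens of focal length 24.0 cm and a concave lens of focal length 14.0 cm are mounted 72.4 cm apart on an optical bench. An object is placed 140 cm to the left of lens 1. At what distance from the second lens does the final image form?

10.6 cm

Lens 1: 1/d_i1 = 1/f₁ − 1/d_o1 = 1/(24.0) − 1/(140) = 0.03452, so d_i1 = 28.97 cm.
The intermediate image is 28.97 cm to the right of lens 1, which is 72.4 − (28.97) = 43.43 cm to the left of lens 2, so d_o2 = +43.43 cm.
Lens 2 is diverging, so f₂ = −14.0 cm.
Lens 2: 1/d_i2 = 1/f₂ − 1/d_o2 = 1/(-14.0) − 1/(43.43) = -0.09445, so d_i2 = -10.6 cm.
The final image is virtual, 10.6 cm to the left of lens 2 (overall magnification ≈ -0.050).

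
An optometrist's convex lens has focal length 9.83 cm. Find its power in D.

P = +10.2 D

f = 9.83 cm = 0.0983 m.
P = 1/f = 1/(0.0983 m) = +10.2 D.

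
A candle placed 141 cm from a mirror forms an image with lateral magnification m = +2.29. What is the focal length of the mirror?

f = 250 cm (concave)

m = −d_i/d_o ⇒ d_i = −m·d_o = −(+2.29)·(141) = -322.9 cm.
1/f = 1/d_o + 1/d_i = 1/(141) + 1/(-322.9) = 0.003995, so f = 250 cm.
Since f is positive, the mirror is concave.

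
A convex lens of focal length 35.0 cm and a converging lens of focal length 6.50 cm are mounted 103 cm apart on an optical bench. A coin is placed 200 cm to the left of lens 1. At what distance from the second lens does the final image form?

7.28 cm

Lens 1: 1/d_i1 = 1/f₁ − 1/d_o1 = 1/(35.0) − 1/(200) = 0.02357, so d_i1 = 42.42 cm.
The intermediate image is 42.42 cm to the right of lens 1, which is 103 − (42.42) = 60.58 cm to the left of lens 2, so d_o2 = +60.58 cm.
Lens 2: 1/d_i2 = 1/f₂ − 1/d_o2 = 1/(6.50) − 1/(60.58) = 0.1373, so d_i2 = 7.28 cm.
The final image is real, 7.28 cm to the right of lens 2 (overall magnification ≈ 0.025).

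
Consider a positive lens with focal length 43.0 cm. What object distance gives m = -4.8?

52.0 cm

m = −d_i/d_o ⇒ d_i = −m·d_o.
1/f = 1/d_o + 1/d_i = 1/d_o − 1/(m·d_o) = (1 − 1/m)/d_o, so d_o = f(1 − 1/m) = (43.00)(1 − 1/(-4.8)) = 52.0 cm.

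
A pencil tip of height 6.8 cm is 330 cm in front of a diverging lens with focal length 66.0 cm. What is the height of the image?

For a diverging lens, f = -66.0 cm.
1/d_i = 1/f − 1/d_o = 1/(-66.00) − 1/(330) = -0.01818, so d_i = -55.00 cm.
m = −d_i/d_o = +0.1667.
|h_i| = |m|·h_o = 0.1667 × 6.8 = 1.13 cm. The image is virtual, upright and reduced, on the same side as the object.

1.13 cm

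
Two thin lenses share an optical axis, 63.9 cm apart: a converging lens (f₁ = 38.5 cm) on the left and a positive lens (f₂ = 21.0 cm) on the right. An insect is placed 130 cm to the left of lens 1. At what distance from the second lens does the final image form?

Lens 1: 1/d_i1 = 1/f₁ − 1/d_o1 = 1/(38.5) − 1/(130) = 0.01828, so d_i1 = 54.70 cm.
The intermediate image is 54.70 cm to the right of lens 1, which is 63.9 − (54.70) = 9.200 cm to the left of lens 2, so d_o2 = +9.200 cm.
Lens 2: 1/d_i2 = 1/f₂ − 1/d_o2 = 1/(21.0) − 1/(9.200) = -0.06108, so d_i2 = -16.4 cm.
The final image is virtual, 16.4 cm to the left of lens 2 (overall magnification ≈ -0.75).

16.4 cm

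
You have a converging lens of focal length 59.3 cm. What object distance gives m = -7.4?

67.3 cm

m = −d_i/d_o ⇒ d_i = −m·d_o.
1/f = 1/d_o + 1/d_i = 1/d_o − 1/(m·d_o) = (1 − 1/m)/d_o, so d_o = f(1 − 1/m) = (59.30)(1 − 1/(-7.4)) = 67.3 cm.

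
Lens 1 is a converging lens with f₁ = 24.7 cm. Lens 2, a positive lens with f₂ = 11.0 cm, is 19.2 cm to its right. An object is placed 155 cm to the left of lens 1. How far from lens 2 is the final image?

5.29 cm

Lens 1: 1/d_i1 = 1/f₁ − 1/d_o1 = 1/(24.7) − 1/(155) = 0.03403, so d_i1 = 29.38 cm.
The intermediate image is 29.38 cm to the right of lens 1, which lies 10.18 cm to the right of lens 2 — a virtual object — so d_o2 = −10.18 cm.
Lens 2: 1/d_i2 = 1/f₂ − 1/d_o2 = 1/(11.0) − 1/(-10.18) = 0.1891, so d_i2 = 5.29 cm.
The final image is real, 5.29 cm to the right of lens 2 (overall magnification ≈ -0.098).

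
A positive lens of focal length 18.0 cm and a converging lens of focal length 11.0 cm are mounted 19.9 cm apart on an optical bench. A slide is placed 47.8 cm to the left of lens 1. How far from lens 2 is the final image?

Lens 1: 1/d_i1 = 1/f₁ − 1/d_o1 = 1/(18.0) − 1/(47.8) = 0.03464, so d_i1 = 28.87 cm.
The intermediate image is 28.87 cm to the right of lens 1, which lies 8.970 cm to the right of lens 2 — a virtual object — so d_o2 = −8.970 cm.
Lens 2: 1/d_i2 = 1/f₂ − 1/d_o2 = 1/(11.0) − 1/(-8.970) = 0.2024, so d_i2 = 4.94 cm.
The final image is real, 4.94 cm to the right of lens 2 (overall magnification ≈ -0.33).

4.94 cm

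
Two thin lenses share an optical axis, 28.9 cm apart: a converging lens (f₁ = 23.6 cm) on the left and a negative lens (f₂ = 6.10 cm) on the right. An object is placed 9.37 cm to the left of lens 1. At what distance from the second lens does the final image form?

5.36 cm

Lens 1: 1/d_i1 = 1/f₁ − 1/d_o1 = 1/(23.6) − 1/(9.37) = -0.06435, so d_i1 = -15.54 cm.
The intermediate image is 15.54 cm to the left of lens 1 (virtual), which is 28.9 − (-15.54) = 44.44 cm to the left of lens 2, so d_o2 = +44.44 cm.
Lens 2 is diverging, so f₂ = −6.10 cm.
Lens 2: 1/d_i2 = 1/f₂ − 1/d_o2 = 1/(-6.10) − 1/(44.44) = -0.1864, so d_i2 = -5.36 cm.
The final image is virtual, 5.36 cm to the left of lens 2 (overall magnification ≈ 0.20).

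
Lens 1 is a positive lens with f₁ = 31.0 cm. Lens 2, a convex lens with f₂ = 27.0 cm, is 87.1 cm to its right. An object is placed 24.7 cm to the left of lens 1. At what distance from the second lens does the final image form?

Lens 1: 1/d_i1 = 1/f₁ − 1/d_o1 = 1/(31.0) − 1/(24.7) = -0.008228, so d_i1 = -121.5 cm.
The intermediate image is 121.5 cm to the left of lens 1 (virtual), which is 87.1 − (-121.5) = 208.6 cm to the left of lens 2, so d_o2 = +208.6 cm.
Lens 2: 1/d_i2 = 1/f₂ − 1/d_o2 = 1/(27.0) − 1/(208.6) = 0.03224, so d_i2 = 31.0 cm.
The final image is real, 31.0 cm to the right of lens 2 (overall magnification ≈ -0.73).

31.0 cm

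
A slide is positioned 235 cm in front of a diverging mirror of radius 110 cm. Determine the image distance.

44.6 cm

f = R/2 = 110/2 = 55.00 cm; for a diverging mirror, f = -55.00 cm.
Mirror equation: 1/d_i = 1/f − 1/d_o = 1/(-55.00) − 1/(235) = -0.01818 − 0.004255 = -0.02244, so d_i = -44.6 cm.
The image is virtual, upright and reduced, behind the mirror.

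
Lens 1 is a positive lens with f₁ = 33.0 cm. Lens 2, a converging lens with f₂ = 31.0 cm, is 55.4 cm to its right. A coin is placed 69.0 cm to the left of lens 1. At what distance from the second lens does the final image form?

Lens 1: 1/d_i1 = 1/f₁ − 1/d_o1 = 1/(33.0) − 1/(69.0) = 0.01581, so d_i1 = 63.25 cm.
The intermediate image is 63.25 cm to the right of lens 1, which lies 7.850 cm to the right of lens 2 — a virtual object — so d_o2 = −7.850 cm.
Lens 2: 1/d_i2 = 1/f₂ − 1/d_o2 = 1/(31.0) − 1/(-7.850) = 0.1596, so d_i2 = 6.26 cm.
The final image is real, 6.26 cm to the right of lens 2 (overall magnification ≈ -0.73).

6.26 cm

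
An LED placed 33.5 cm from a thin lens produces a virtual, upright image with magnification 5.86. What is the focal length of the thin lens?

f = 40.4 cm (converging)

m = −d_i/d_o ⇒ d_i = −m·d_o = −(+5.86)·(33.5) = -196.3 cm.
1/f = 1/d_o + 1/d_i = 1/(33.5) + 1/(-196.3) = 0.02476, so f = 40.4 cm.
Since f is positive, the thin lens is converging.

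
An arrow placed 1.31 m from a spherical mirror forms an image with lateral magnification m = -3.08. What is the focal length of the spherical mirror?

f = 0.989 m (concave)

m = −d_i/d_o ⇒ d_i = −m·d_o = −(-3.08)·(1.31) = 4.035 m.
1/f = 1/d_o + 1/d_i = 1/(1.31) + 1/(4.035) = 1.011, so f = 0.989 m.
Since f is positive, the spherical mirror is concave.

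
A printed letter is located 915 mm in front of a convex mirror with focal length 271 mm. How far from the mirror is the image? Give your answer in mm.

For a convex mirror, f = -271 mm.
Mirror equation: 1/q = 1/f − 1/p = 1/(-271.0) − 1/(915) = -0.003690 − 0.001093 = -0.004783, so q = -209 mm.
The image is virtual, upright and reduced, behind the mirror.

209 mm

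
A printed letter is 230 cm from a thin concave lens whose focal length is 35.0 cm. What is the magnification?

For a concave lens, f = -35.0 cm.
1/d_i = 1/f − 1/d_o = 1/(-35.00) − 1/(230) = -0.03292, so d_i = -30.38 cm.
m = −d_i/d_o = −(-30.38)/(230) = +0.132.
The image is virtual, upright and reduced, on the same side as the object.

m = +0.132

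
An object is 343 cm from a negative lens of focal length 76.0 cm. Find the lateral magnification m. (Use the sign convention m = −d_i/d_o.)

For a negative lens, f = -76.0 cm.
1/d_i = 1/f − 1/d_o = 1/(-76.00) − 1/(343) = -0.01607, so d_i = -62.21 cm.
m = −d_i/d_o = −(-62.21)/(343) = +0.181.
The image is virtual, upright and reduced, on the same side as the object.

m = +0.181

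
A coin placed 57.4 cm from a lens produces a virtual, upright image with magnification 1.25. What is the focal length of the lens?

f = 287 cm (converging)

m = −d_i/d_o ⇒ d_i = −m·d_o = −(+1.25)·(57.4) = -71.75 cm.
1/f = 1/d_o + 1/d_i = 1/(57.4) + 1/(-71.75) = 0.003484, so f = 287 cm.
Since f is positive, the lens is converging.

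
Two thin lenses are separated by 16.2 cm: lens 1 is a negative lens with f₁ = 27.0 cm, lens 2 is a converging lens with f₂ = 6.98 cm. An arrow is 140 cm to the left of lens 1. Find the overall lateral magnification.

f₁ = −27.0 cm (diverging).
Lens 1: 1/d_i1 = 1/(-27.0) − 1/(140) = -0.04418, so d_i1 = -22.63 cm; m₁ = −d_i1/d_o1 = +0.1616.
d_o2 = 16.2 − (-22.63) = 38.83 cm.
Lens 2: 1/d_i2 = 1/(6.98) − 1/(38.83) = 0.1175, so d_i2 = 8.510 cm; m₂ = −d_i2/d_o2 = -0.2192.
m = m₁·m₂ = (+0.1616)(-0.2192) = -0.0354.

m = -0.0354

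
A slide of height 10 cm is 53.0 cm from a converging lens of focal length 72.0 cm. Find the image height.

37.9 cm

1/d_i = 1/f − 1/d_o = 1/(72.00) − 1/(53.0) = -0.004979, so d_i = -200.8 cm.
m = −d_i/d_o = +3.789.
|h_i| = |m|·h_o = 3.789 × 10 = 37.9 cm. The image is virtual, upright and enlarged, on the same side as the object.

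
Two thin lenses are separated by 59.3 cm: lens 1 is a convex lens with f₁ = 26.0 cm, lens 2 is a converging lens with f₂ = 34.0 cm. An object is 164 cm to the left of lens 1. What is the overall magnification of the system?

m = -1.14

Lens 1: 1/d_i1 = 1/(26.0) − 1/(164) = 0.03236, so d_i1 = 30.90 cm; m₁ = −d_i1/d_o1 = -0.1884.
d_o2 = 59.3 − (30.90) = 28.40 cm.
Lens 2: 1/d_i2 = 1/(34.0) − 1/(28.40) = -0.005800, so d_i2 = -172.4 cm; m₂ = −d_i2/d_o2 = +6.071.
m = m₁·m₂ = (-0.1884)(+6.071) = -1.14.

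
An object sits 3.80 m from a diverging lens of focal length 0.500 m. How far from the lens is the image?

For a diverging lens, f = -0.500 m.
Lens equation: 1/s_i = 1/f − 1/s_o = 1/(-0.5000) − 1/(3.80) = -2.000 − 0.2632 = -2.263, so s_i = -0.442 m.
The image is virtual, upright and reduced, on the same side as the object.

0.442 m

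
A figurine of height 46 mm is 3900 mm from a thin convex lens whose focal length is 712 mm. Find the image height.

1/d_i = 1/f − 1/d_o = 1/(712.0) − 1/(3900) = 0.001148, so d_i = 871.0 mm.
m = −d_i/d_o = -0.2233.
|h_i| = |m|·h_o = 0.2233 × 46 = 10.3 mm. The image is real, inverted and reduced, on the far side of the lens.

10.3 mm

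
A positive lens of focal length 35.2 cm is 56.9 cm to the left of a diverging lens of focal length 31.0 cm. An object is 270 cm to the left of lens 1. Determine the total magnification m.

Lens 1: 1/d_i1 = 1/(35.2) − 1/(270) = 0.02471, so d_i1 = 40.48 cm; m₁ = −d_i1/d_o1 = -0.1499.
d_o2 = 56.9 − (40.48) = 16.42 cm.
f₂ = −31.0 cm (diverging).
Lens 2: 1/d_i2 = 1/(-31.0) − 1/(16.42) = -0.09316, so d_i2 = -10.73 cm; m₂ = −d_i2/d_o2 = +0.6537.
m = m₁·m₂ = (-0.1499)(+0.6537) = -0.0980.

m = -0.0980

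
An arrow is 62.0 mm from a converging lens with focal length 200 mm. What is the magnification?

1/d_i = 1/f − 1/d_o = 1/(200.0) − 1/(62.0) = -0.01113, so d_i = -89.86 mm.
m = −d_i/d_o = −(-89.86)/(62.0) = +1.45.
The image is virtual, upright and enlarged, on the same side as the object.

m = +1.45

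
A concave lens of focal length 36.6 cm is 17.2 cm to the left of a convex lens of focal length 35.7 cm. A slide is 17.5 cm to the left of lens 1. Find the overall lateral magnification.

m = +3.63

f₁ = −36.6 cm (diverging).
Lens 1: 1/d_i1 = 1/(-36.6) − 1/(17.5) = -0.08447, so d_i1 = -11.84 cm; m₁ = −d_i1/d_o1 = +0.6766.
d_o2 = 17.2 − (-11.84) = 29.04 cm.
Lens 2: 1/d_i2 = 1/(35.7) − 1/(29.04) = -0.006424, so d_i2 = -155.7 cm; m₂ = −d_i2/d_o2 = +5.360.
m = m₁·m₂ = (+0.6766)(+5.360) = +3.63.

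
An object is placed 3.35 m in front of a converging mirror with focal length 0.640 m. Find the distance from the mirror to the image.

Mirror equation: 1/q = 1/f − 1/p = 1/(0.6400) − 1/(3.35) = 1.562 − 0.2985 = 1.264, so q = 0.791 m.
The image is real, inverted and reduced, in front of the mirror.

0.791 m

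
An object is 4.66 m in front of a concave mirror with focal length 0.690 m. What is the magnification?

1/d_i = 1/f − 1/d_o = 1/(0.6900) − 1/(4.66) = 1.235, so d_i = 0.8099 m.
m = −d_i/d_o = −(0.8099)/(4.66) = -0.174.
The image is real, inverted and reduced, in front of the mirror.

m = -0.174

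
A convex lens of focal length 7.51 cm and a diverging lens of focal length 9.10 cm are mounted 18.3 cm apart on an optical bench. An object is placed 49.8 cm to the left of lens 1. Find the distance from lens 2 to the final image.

4.64 cm

Lens 1: 1/d_i1 = 1/f₁ − 1/d_o1 = 1/(7.51) − 1/(49.8) = 0.1131, so d_i1 = 8.844 cm.
The intermediate image is 8.844 cm to the right of lens 1, which is 18.3 − (8.844) = 9.456 cm to the left of lens 2, so d_o2 = +9.456 cm.
Lens 2 is diverging, so f₂ = −9.10 cm.
Lens 2: 1/d_i2 = 1/f₂ − 1/d_o2 = 1/(-9.10) − 1/(9.456) = -0.2156, so d_i2 = -4.64 cm.
The final image is virtual, 4.64 cm to the left of lens 2 (overall magnification ≈ -0.087).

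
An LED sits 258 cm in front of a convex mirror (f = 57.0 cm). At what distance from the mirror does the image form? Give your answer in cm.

For a convex mirror, f = -57.0 cm.
Mirror equation: 1/q = 1/f − 1/p = 1/(-57.00) − 1/(258) = -0.01754 − 0.003876 = -0.02142, so q = -46.7 cm.
The image is virtual, upright and reduced, behind the mirror.

46.7 cm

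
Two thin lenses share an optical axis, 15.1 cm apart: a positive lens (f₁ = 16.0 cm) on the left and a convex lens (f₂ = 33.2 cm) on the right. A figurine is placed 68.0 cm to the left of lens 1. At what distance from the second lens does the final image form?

4.95 cm

Lens 1: 1/d_i1 = 1/f₁ − 1/d_o1 = 1/(16.0) − 1/(68.0) = 0.04779, so d_i1 = 20.92 cm.
The intermediate image is 20.92 cm to the right of lens 1, which lies 5.820 cm to the right of lens 2 — a virtual object — so d_o2 = −5.820 cm.
Lens 2: 1/d_i2 = 1/f₂ − 1/d_o2 = 1/(33.2) − 1/(-5.820) = 0.2019, so d_i2 = 4.95 cm.
The final image is real, 4.95 cm to the right of lens 2 (overall magnification ≈ -0.26).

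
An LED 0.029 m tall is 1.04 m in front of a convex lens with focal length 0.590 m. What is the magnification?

1/d_i = 1/f − 1/d_o = 1/(0.5900) − 1/(1.04) = 0.7334, so d_i = 1.364 m.
m = −d_i/d_o = −(1.364)/(1.04) = -1.31.
The image is real, inverted and enlarged, on the far side of the lens.

m = -1.31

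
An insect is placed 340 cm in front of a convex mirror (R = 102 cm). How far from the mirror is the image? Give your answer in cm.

44.3 cm

f = R/2 = 102/2 = 51.00 cm; for a convex mirror, f = -51.00 cm.
Mirror equation: 1/d_i = 1/f − 1/d_o = 1/(-51.00) − 1/(340) = -0.01961 − 0.002941 = -0.02255, so d_i = -44.3 cm.
The image is virtual, upright and reduced, behind the mirror.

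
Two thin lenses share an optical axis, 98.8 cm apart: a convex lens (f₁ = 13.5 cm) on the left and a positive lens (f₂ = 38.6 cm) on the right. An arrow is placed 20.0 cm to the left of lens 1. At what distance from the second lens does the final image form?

118 cm

Lens 1: 1/d_i1 = 1/f₁ − 1/d_o1 = 1/(13.5) − 1/(20.0) = 0.02407, so d_i1 = 41.54 cm.
The intermediate image is 41.54 cm to the right of lens 1, which is 98.8 − (41.54) = 57.26 cm to the left of lens 2, so d_o2 = +57.26 cm.
Lens 2: 1/d_i2 = 1/f₂ − 1/d_o2 = 1/(38.6) − 1/(57.26) = 0.008443, so d_i2 = 118 cm.
The final image is real, 118 cm to the right of lens 2 (overall magnification ≈ 4.3).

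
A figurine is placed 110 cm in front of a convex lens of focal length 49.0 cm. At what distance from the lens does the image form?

88.4 cm

Thin-lens equation: 1/s_i = 1/f − 1/s_o = 1/(49.00) − 1/(110) = 0.02041 − 0.009091 = 0.01132, so s_i = 88.4 cm.
The image is real, inverted and reduced, on the far side of the lens.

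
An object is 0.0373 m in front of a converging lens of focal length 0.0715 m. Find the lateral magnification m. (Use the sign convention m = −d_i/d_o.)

m = +2.09

1/d_i = 1/f − 1/d_o = 1/(0.07150) − 1/(0.0373) = -12.82, so d_i = -0.07798 m.
m = −d_i/d_o = −(-0.07798)/(0.0373) = +2.09.
The image is virtual, upright and enlarged, on the same side as the object.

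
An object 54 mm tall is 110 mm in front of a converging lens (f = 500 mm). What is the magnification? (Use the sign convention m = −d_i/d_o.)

1/d_i = 1/f − 1/d_o = 1/(500.0) − 1/(110) = -0.007091, so d_i = -141.0 mm.
m = −d_i/d_o = −(-141.0)/(110) = +1.28.
The image is virtual, upright and enlarged, on the same side as the object.

m = +1.28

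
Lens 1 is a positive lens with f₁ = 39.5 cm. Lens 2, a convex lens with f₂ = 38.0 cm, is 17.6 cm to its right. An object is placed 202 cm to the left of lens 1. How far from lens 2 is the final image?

Lens 1: 1/d_i1 = 1/f₁ − 1/d_o1 = 1/(39.5) − 1/(202) = 0.02037, so d_i1 = 49.10 cm.
The intermediate image is 49.10 cm to the right of lens 1, which lies 31.50 cm to the right of lens 2 — a virtual object — so d_o2 = −31.50 cm.
Lens 2: 1/d_i2 = 1/f₂ − 1/d_o2 = 1/(38.0) − 1/(-31.50) = 0.05806, so d_i2 = 17.2 cm.
The final image is real, 17.2 cm to the right of lens 2 (overall magnification ≈ -0.13).

17.2 cm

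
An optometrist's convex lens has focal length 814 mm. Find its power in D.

f = 81.4 cm = 0.814 m.
P = 1/f = 1/(0.814 m) = +1.23 D.

P = +1.23 D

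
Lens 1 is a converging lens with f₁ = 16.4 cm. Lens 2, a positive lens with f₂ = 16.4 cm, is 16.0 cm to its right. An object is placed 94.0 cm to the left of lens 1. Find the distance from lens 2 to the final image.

3.13 cm

Lens 1: 1/d_i1 = 1/f₁ − 1/d_o1 = 1/(16.4) − 1/(94.0) = 0.05034, so d_i1 = 19.87 cm.
The intermediate image is 19.87 cm to the right of lens 1, which lies 3.870 cm to the right of lens 2 — a virtual object — so d_o2 = −3.870 cm.
Lens 2: 1/d_i2 = 1/f₂ − 1/d_o2 = 1/(16.4) − 1/(-3.870) = 0.3194, so d_i2 = 3.13 cm.
The final image is real, 3.13 cm to the right of lens 2 (overall magnification ≈ -0.17).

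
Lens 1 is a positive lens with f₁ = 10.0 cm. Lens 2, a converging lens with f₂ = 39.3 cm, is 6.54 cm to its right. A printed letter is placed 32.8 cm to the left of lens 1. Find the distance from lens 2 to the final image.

6.54 cm

Lens 1: 1/d_i1 = 1/f₁ − 1/d_o1 = 1/(10.0) − 1/(32.8) = 0.06951, so d_i1 = 14.39 cm.
The intermediate image is 14.39 cm to the right of lens 1, which lies 7.850 cm to the right of lens 2 — a virtual object — so d_o2 = −7.850 cm.
Lens 2: 1/d_i2 = 1/f₂ − 1/d_o2 = 1/(39.3) − 1/(-7.850) = 0.1528, so d_i2 = 6.54 cm.
The final image is real, 6.54 cm to the right of lens 2 (overall magnification ≈ -0.37).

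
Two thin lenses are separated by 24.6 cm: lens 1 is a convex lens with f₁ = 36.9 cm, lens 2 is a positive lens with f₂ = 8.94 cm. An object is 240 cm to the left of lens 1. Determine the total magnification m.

m = -0.0581

Lens 1: 1/d_i1 = 1/(36.9) − 1/(240) = 0.02293, so d_i1 = 43.60 cm; m₁ = −d_i1/d_o1 = -0.1817.
d_o2 = 24.6 − (43.60) = -19.00 cm (virtual object).
Lens 2: 1/d_i2 = 1/(8.94) − 1/(-19.00) = 0.1645, so d_i2 = 6.079 cm; m₂ = −d_i2/d_o2 = +0.3200.
m = m₁·m₂ = (-0.1817)(+0.3200) = -0.0581.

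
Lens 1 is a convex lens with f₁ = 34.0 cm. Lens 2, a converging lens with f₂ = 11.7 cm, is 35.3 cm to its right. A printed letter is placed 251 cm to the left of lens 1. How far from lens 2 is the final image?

Lens 1: 1/d_i1 = 1/f₁ − 1/d_o1 = 1/(34.0) − 1/(251) = 0.02543, so d_i1 = 39.33 cm.
The intermediate image is 39.33 cm to the right of lens 1, which lies 4.030 cm to the right of lens 2 — a virtual object — so d_o2 = −4.030 cm.
Lens 2: 1/d_i2 = 1/f₂ − 1/d_o2 = 1/(11.7) − 1/(-4.030) = 0.3336, so d_i2 = 3.00 cm.
The final image is real, 3.00 cm to the right of lens 2 (overall magnification ≈ -0.12).

3.00 cm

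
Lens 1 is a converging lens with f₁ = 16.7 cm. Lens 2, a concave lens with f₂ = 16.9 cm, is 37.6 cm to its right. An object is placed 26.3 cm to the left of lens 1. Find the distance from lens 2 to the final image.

Lens 1: 1/d_i1 = 1/f₁ − 1/d_o1 = 1/(16.7) − 1/(26.3) = 0.02186, so d_i1 = 45.75 cm.
The intermediate image is 45.75 cm to the right of lens 1, which lies 8.150 cm to the right of lens 2 — a virtual object — so d_o2 = −8.150 cm.
Lens 2 is diverging, so f₂ = −16.9 cm.
Lens 2: 1/d_i2 = 1/f₂ − 1/d_o2 = 1/(-16.9) − 1/(-8.150) = 0.06353, so d_i2 = 15.7 cm.
The final image is real, 15.7 cm to the right of lens 2 (overall magnification ≈ -3.4).

15.7 cm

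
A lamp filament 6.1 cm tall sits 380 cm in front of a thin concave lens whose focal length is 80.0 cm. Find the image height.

For a concave lens, f = -80.0 cm.
1/d_i = 1/f − 1/d_o = 1/(-80.00) − 1/(380) = -0.01513, so d_i = -66.09 cm.
m = −d_i/d_o = +0.1739.
|h_i| = |m|·h_o = 0.1739 × 6.1 = 1.06 cm. The image is virtual, upright and reduced, on the same side as the object.

1.06 cm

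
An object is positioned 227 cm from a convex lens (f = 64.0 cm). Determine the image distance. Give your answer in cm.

Thin-lens equation: 1/v = 1/f − 1/u = 1/(64.00) − 1/(227) = 0.01562 − 0.004405 = 0.01122, so v = 89.1 cm.
The image is real, inverted and reduced, on the far side of the lens.

89.1 cm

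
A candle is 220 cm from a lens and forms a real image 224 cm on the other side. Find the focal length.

Real image ⇒ d_i = +224 cm.
1/f = 1/d_o + 1/d_i = 1/(220) + 1/(224) = 0.009010, so f = 111 cm.
Since f is positive, the lens is converging.

f = 111 cm (converging)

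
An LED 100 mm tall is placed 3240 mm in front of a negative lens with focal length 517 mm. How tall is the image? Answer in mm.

For a negative lens, f = -517 mm.
1/d_i = 1/f − 1/d_o = 1/(-517.0) − 1/(3240) = -0.002243, so d_i = -445.9 mm.
m = −d_i/d_o = +0.1376.
|h_i| = |m|·h_o = 0.1376 × 100 = 13.8 mm. The image is virtual, upright and reduced, on the same side as the object.

13.8 mm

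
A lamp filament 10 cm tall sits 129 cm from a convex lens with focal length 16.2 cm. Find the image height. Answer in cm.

1.44 cm

1/d_i = 1/f − 1/d_o = 1/(16.20) − 1/(129) = 0.05398, so d_i = 18.53 cm.
m = −d_i/d_o = -0.1436.
|h_i| = |m|·h_o = 0.1436 × 10 = 1.44 cm. The image is real, inverted and reduced, on the far side of the lens.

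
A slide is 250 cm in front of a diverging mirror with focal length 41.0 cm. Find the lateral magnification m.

For a diverging mirror, f = -41.0 cm.
1/d_i = 1/f − 1/d_o = 1/(-41.00) − 1/(250) = -0.02839, so d_i = -35.22 cm.
m = −d_i/d_o = −(-35.22)/(250) = +0.141.
The image is virtual, upright and reduced, behind the mirror.

m = +0.141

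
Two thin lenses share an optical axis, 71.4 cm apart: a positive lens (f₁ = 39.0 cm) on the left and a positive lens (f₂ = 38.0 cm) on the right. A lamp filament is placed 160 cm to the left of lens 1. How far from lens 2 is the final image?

41.5 cm

Lens 1: 1/d_i1 = 1/f₁ − 1/d_o1 = 1/(39.0) − 1/(160) = 0.01939, so d_i1 = 51.57 cm.
The intermediate image is 51.57 cm to the right of lens 1, which is 71.4 − (51.57) = 19.83 cm to the left of lens 2, so d_o2 = +19.83 cm.
Lens 2: 1/d_i2 = 1/f₂ − 1/d_o2 = 1/(38.0) − 1/(19.83) = -0.02411, so d_i2 = -41.5 cm.
The final image is virtual, 41.5 cm to the left of lens 2 (overall magnification ≈ -0.67).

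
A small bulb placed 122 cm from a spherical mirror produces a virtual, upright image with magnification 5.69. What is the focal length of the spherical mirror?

f = 148 cm (concave)

m = −d_i/d_o ⇒ d_i = −m·d_o = −(+5.69)·(122) = -694.2 cm.
1/f = 1/d_o + 1/d_i = 1/(122) + 1/(-694.2) = 0.006756, so f = 148 cm.
Since f is positive, the spherical mirror is concave.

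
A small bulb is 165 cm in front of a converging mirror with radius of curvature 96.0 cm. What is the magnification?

m = -0.410

f = R/2 = 96.0/2 = 48.00 cm.
1/d_i = 1/f − 1/d_o = 1/(48.00) − 1/(165) = 0.01477, so d_i = 67.69 cm.
m = −d_i/d_o = −(67.69)/(165) = -0.410.
The image is real, inverted and reduced, in front of the mirror.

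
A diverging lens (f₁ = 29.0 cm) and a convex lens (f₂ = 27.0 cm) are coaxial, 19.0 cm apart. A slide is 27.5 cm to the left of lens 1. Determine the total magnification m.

m = -2.27

f₁ = −29.0 cm (diverging).
Lens 1: 1/d_i1 = 1/(-29.0) − 1/(27.5) = -0.07085, so d_i1 = -14.12 cm; m₁ = −d_i1/d_o1 = +0.5135.
d_o2 = 19.0 − (-14.12) = 33.12 cm.
Lens 2: 1/d_i2 = 1/(27.0) − 1/(33.12) = 0.006844, so d_i2 = 146.1 cm; m₂ = −d_i2/d_o2 = -4.412.
m = m₁·m₂ = (+0.5135)(-4.412) = -2.27.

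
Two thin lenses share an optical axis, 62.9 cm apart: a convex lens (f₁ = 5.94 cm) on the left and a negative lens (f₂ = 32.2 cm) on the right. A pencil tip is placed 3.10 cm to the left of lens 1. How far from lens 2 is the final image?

22.0 cm

Lens 1: 1/d_i1 = 1/f₁ − 1/d_o1 = 1/(5.94) − 1/(3.10) = -0.1542, so d_i1 = -6.484 cm.
The intermediate image is 6.484 cm to the left of lens 1 (virtual), which is 62.9 − (-6.484) = 69.38 cm to the left of lens 2, so d_o2 = +69.38 cm.
Lens 2 is diverging, so f₂ = −32.2 cm.
Lens 2: 1/d_i2 = 1/f₂ − 1/d_o2 = 1/(-32.2) − 1/(69.38) = -0.04547, so d_i2 = -22.0 cm.
The final image is virtual, 22.0 cm to the left of lens 2 (overall magnification ≈ 0.66).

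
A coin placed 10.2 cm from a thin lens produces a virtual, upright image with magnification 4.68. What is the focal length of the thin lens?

f = 13.0 cm (converging)

m = −d_i/d_o ⇒ d_i = −m·d_o = −(+4.68)·(10.2) = -47.74 cm.
1/f = 1/d_o + 1/d_i = 1/(10.2) + 1/(-47.74) = 0.07709, so f = 13.0 cm.
Since f is positive, the thin lens is converging.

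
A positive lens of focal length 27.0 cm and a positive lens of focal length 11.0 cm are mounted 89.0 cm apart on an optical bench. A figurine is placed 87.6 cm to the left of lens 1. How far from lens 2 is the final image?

14.1 cm

Lens 1: 1/d_i1 = 1/f₁ − 1/d_o1 = 1/(27.0) − 1/(87.6) = 0.02562, so d_i1 = 39.03 cm.
The intermediate image is 39.03 cm to the right of lens 1, which is 89.0 − (39.03) = 49.97 cm to the left of lens 2, so d_o2 = +49.97 cm.
Lens 2: 1/d_i2 = 1/f₂ − 1/d_o2 = 1/(11.0) − 1/(49.97) = 0.07090, so d_i2 = 14.1 cm.
The final image is real, 14.1 cm to the right of lens 2 (overall magnification ≈ 0.13).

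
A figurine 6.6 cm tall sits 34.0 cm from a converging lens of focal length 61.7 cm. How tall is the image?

14.7 cm

1/d_i = 1/f − 1/d_o = 1/(61.70) − 1/(34.0) = -0.01320, so d_i = -75.73 cm.
m = −d_i/d_o = +2.227.
|h_i| = |m|·h_o = 2.227 × 6.6 = 14.7 cm. The image is virtual, upright and enlarged, on the same side as the object.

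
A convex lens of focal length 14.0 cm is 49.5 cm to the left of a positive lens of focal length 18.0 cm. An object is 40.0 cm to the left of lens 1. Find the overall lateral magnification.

Lens 1: 1/d_i1 = 1/(14.0) − 1/(40.0) = 0.04643, so d_i1 = 21.54 cm; m₁ = −d_i1/d_o1 = -0.5385.
d_o2 = 49.5 − (21.54) = 27.96 cm.
Lens 2: 1/d_i2 = 1/(18.0) − 1/(27.96) = 0.01979, so d_i2 = 50.53 cm; m₂ = −d_i2/d_o2 = -1.807.
m = m₁·m₂ = (-0.5385)(-1.807) = +0.973.

m = +0.973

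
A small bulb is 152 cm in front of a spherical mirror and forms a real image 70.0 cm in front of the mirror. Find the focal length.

Real image ⇒ d_i = +70.0 cm.
1/f = 1/d_o + 1/d_i = 1/(152) + 1/(70.0) = 0.02086, so f = 47.9 cm.
Since f is positive, the spherical mirror is concave.

f = 47.9 cm (concave)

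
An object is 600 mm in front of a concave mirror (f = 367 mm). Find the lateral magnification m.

1/d_i = 1/f − 1/d_o = 1/(367.0) − 1/(600) = 0.001058, so d_i = 945.1 mm.
m = −d_i/d_o = −(945.1)/(600) = -1.58.
The image is real, inverted and enlarged, in front of the mirror.

m = -1.58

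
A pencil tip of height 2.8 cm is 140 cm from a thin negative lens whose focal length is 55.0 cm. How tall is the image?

For a negative lens, f = -55.0 cm.
1/d_i = 1/f − 1/d_o = 1/(-55.00) − 1/(140) = -0.02532, so d_i = -39.49 cm.
m = −d_i/d_o = +0.2821.
|h_i| = |m|·h_o = 0.2821 × 2.8 = 0.790 cm. The image is virtual, upright and reduced, on the same side as the object.

0.790 cm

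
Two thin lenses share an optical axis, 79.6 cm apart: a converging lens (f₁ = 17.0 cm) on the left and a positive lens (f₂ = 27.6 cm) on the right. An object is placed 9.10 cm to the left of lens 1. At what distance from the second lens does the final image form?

38.2 cm

Lens 1: 1/d_i1 = 1/f₁ − 1/d_o1 = 1/(17.0) − 1/(9.10) = -0.05107, so d_i1 = -19.58 cm.
The intermediate image is 19.58 cm to the left of lens 1 (virtual), which is 79.6 − (-19.58) = 99.18 cm to the left of lens 2, so d_o2 = +99.18 cm.
Lens 2: 1/d_i2 = 1/f₂ − 1/d_o2 = 1/(27.6) − 1/(99.18) = 0.02615, so d_i2 = 38.2 cm.
The final image is real, 38.2 cm to the right of lens 2 (overall magnification ≈ -0.83).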